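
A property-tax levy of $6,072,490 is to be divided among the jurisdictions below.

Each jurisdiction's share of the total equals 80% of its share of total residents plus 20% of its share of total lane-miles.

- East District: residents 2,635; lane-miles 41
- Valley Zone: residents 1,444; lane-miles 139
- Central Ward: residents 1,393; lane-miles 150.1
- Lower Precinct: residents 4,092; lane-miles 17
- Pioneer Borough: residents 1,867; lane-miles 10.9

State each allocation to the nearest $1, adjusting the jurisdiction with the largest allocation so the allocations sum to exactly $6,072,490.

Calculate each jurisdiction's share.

East District: $1,258,923 · Valley Zone: $1,085,228 · Central Ward: $1,101,210 · Lower Precinct: $1,796,706 · Pioneer Borough: $830,423

Totals — residents 11,431, lane-miles 358.
Composite weights (80% residents + 20% lane-miles): East District 0.2073; Valley Zone 0.1787; Central Ward 0.1813; Lower Precinct 0.2959; Pioneer Borough 0.1368.
Pro-rata amounts: East District 1,258,923.37; Valley Zone 1,085,227.78; Central Ward 1,101,209.82; Lower Precinct 1,796,706.18; Pioneer Borough 830,422.84.
At nearest $1: East District $1,258,923; Valley Zone $1,085,228; Central Ward $1,101,210; Lower Precinct $1,796,706; Pioneer Borough $830,423. Sum = $6,072,490.
No rounding difference to absorb.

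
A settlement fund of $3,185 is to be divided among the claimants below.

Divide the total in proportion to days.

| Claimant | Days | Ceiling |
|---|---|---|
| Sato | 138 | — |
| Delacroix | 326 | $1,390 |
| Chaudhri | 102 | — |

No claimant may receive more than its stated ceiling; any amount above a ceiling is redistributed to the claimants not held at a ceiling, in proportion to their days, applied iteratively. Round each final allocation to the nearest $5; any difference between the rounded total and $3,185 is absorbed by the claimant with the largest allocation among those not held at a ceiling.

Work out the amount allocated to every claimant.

Days total: 566.
Proportional shares (ignoring caps): Sato 776.55; Delacroix 1,834.47; Chaudhri 573.98.
Held at cap: Delacroix ($1,390); residual $1,795 reallocated over remaining days 240.
Shares after redistribution: Sato 1,032.12 → $1,030; Chaudhri 762.88 → $765.

Sato: $1,030; Delacroix: $1,390; Chaudhri: $765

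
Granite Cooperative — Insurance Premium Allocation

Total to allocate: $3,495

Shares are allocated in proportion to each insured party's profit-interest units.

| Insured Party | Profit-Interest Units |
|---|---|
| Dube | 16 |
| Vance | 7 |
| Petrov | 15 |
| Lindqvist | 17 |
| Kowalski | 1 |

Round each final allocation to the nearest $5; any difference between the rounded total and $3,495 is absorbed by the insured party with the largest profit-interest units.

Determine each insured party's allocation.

Profit-interest units total: 16 + 7 + 15 + 17 + 1 = 56.
Pro-rata amounts: Dube 998.57; Vance 436.88; Petrov 936.16; Lindqvist 1,060.98; Kowalski 62.41.
Rounded to nearest $5: Dube $1,000; Vance $435; Petrov $935; Lindqvist $1,060; Kowalski $60. Sum = $3,490.
Difference $3,495 − $3,490 = +$5 applied to largest profit-interest units (Lindqvist): Lindqvist becomes $1,065.

Dube: $1,000 | Vance: $435 | Petrov: $935 | Lindqvist: $1,065 | Kowalski: $60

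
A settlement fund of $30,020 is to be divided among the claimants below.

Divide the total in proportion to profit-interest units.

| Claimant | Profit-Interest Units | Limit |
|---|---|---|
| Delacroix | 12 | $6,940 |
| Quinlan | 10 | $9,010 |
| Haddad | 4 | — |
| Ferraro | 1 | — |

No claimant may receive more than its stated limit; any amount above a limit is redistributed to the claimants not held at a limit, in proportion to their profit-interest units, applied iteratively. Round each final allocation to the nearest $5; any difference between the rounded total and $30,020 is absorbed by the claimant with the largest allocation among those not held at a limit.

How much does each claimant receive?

Combined profit-interest units = 27.
Pro-rata shares before constraints: Delacroix 13,342.22; Quinlan 11,118.52; Haddad 4,447.41; Ferraro 1,111.85.
Capped: Delacroix ($6,940), Quinlan ($9,010); balance $14,070 reallocated over remaining profit-interest units 5.
Remaining shares: Haddad 11,256.00 → $11,255; Ferraro 2,814.00 → $2,815.

Delacroix: $6,940 | Quinlan: $9,010 | Haddad: $11,255 | Ferraro: $2,815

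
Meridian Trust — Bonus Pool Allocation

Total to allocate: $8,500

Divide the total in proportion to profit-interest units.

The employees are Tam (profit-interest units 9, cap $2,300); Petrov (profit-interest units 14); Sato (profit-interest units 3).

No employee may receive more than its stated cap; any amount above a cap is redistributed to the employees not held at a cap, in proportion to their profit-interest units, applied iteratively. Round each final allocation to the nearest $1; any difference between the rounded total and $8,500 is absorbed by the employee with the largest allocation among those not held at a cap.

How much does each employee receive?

Sum of profit-interest units: 26.
Pro-rata shares before constraints: Tam 2,942.31; Petrov 4,576.92; Sato 980.77.
Capped: Tam ($2,300); balance $6,200 reallocated over remaining profit-interest units 17.
Redistributed shares: Petrov 5,105.88 → $5,106; Sato 1,094.12 → $1,094.

Tam: $2,300 · Petrov: $5,106 · Sato: $1,094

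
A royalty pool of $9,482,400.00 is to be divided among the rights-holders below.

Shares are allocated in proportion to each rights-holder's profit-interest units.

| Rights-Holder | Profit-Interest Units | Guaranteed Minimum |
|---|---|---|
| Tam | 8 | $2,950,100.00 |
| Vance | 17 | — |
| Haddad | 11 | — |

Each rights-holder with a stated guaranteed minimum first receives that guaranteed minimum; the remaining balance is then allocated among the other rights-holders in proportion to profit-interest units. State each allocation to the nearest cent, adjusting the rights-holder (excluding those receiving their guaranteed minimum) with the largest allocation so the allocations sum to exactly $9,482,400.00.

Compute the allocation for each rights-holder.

Tam: $2,950,100.00 | Vance: $3,966,039.29 | Haddad: $2,566,260.71

Fund the minimums — Tam $2,950,100.00. Remaining pool $6,532,300.00.
Remaining pool split over remaining profit-interest units 28: Vance 3,966,039.2857 → $3,966,039.29; Haddad 2,566,260.7143 → $2,566,260.71.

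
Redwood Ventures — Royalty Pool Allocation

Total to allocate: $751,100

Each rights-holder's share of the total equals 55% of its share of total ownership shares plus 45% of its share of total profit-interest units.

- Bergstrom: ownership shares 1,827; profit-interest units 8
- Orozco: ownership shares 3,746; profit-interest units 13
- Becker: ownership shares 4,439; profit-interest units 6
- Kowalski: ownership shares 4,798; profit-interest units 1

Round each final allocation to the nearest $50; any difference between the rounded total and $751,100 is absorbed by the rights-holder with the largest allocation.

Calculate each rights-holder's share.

Bergstrom: $147,550; Orozco: $261,400; Becker: $196,250; Kowalski: $145,900

Totals — ownership shares 14,810, profit-interest units 28.
Combined weights (55% ownership shares + 45% profit-interest units): Bergstrom 0.1964; Orozco 0.3480; Becker 0.2613; Kowalski 0.1943.
Raw shares: Bergstrom 147,531.70; Orozco 261,415.87; Becker 196,247.43; Kowalski 145,905.00.
Rounded to nearest $50: Bergstrom $147,550; Orozco $261,400; Becker $196,250; Kowalski $145,900. Sum = $751,100.
Rounded total matches; no reconciliation needed.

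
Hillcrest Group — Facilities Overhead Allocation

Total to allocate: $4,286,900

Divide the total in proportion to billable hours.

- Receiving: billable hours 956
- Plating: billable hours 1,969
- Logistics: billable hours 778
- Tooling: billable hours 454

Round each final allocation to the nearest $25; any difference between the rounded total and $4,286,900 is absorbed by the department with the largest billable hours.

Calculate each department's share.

Receiving: $985,875 | Plating: $2,030,550 | Logistics: $802,300 | Tooling: $468,175

Billable hours total: 4,157.
Pro-rata amounts: Receiving 956/4,157 × $4,286,900 = 985,873.56; Plating 1,969/4,157 × $4,286,900 = 2,030,528.29; Logistics 778/4,157 × $4,286,900 = 802,311.33; Tooling 454/4,157 × $4,286,900 = 468,186.82.
After rounding ($25): Receiving $985,875; Plating $2,030,525; Logistics $802,300; Tooling $468,175. Sum = $4,286,875.
Difference $4,286,900 − $4,286,875 = +$25 applied to largest billable hours (Plating): Plating becomes $2,030,550.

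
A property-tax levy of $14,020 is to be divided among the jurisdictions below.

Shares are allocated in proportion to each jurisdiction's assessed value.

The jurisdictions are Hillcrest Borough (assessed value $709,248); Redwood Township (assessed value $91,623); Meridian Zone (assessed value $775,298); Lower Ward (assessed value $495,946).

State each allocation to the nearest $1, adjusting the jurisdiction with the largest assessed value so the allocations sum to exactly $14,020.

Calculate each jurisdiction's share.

Combined assessed value = 2,072,115.
Proportional shares: Hillcrest Borough 709,248/2,072,115 × $14,020 = 4,798.80; Redwood Township 91,623/2,072,115 × $14,020 = 619.92; Meridian Zone 775,298/2,072,115 × $14,020 = 5,245.69; Lower Ward 495,946/2,072,115 × $14,020 = 3,355.59.
Rounded to nearest $1: Hillcrest Borough $4,799; Redwood Township $620; Meridian Zone $5,246; Lower Ward $3,356. Sum = $14,021.
Difference $14,020 − $14,021 = −$1 applied to largest assessed value (Meridian Zone): Meridian Zone becomes $5,245.

Hillcrest Borough: $4,799; Redwood Township: $620; Meridian Zone: $5,245; Lower Ward: $3,356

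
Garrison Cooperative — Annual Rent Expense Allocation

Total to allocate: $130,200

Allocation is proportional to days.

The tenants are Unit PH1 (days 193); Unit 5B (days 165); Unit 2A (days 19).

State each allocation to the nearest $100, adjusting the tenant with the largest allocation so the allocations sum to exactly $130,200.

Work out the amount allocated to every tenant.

Total days = 377.
Pro-rata amounts: Unit PH1 193/377 × $130,200 = 66,654.11; Unit 5B 165/377 × $130,200 = 56,984.08; Unit 2A 19/377 × $130,200 = 6,561.80.
After rounding ($100): Unit PH1 $66,700; Unit 5B $57,000; Unit 2A $6,600. Sum = $130,300.
Difference $130,200 − $130,300 = −$100 applied to largest allocation (Unit PH1): Unit PH1 becomes $66,600.

Unit PH1: $66,600 · Unit 5B: $57,000 · Unit 2A: $6,600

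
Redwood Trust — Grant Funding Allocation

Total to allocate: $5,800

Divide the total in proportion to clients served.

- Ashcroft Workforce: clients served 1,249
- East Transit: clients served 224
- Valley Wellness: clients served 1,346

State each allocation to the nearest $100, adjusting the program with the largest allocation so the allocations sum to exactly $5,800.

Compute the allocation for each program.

Clients served total: 2,819.
Raw shares: Ashcroft Workforce 1,249/2,819 × $5,800 = 2,569.78; East Transit 224/2,819 × $5,800 = 460.87; Valley Wellness 1,346/2,819 × $5,800 = 2,769.35.
At nearest $100: Ashcroft Workforce $2,600; East Transit $500; Valley Wellness $2,800. Sum = $5,900.
Difference $5,800 − $5,900 = −$100 applied to largest allocation (Valley Wellness): Valley Wellness becomes $2,700.

Ashcroft Workforce: $2,600 | East Transit: $500 | Valley Wellness: $2,700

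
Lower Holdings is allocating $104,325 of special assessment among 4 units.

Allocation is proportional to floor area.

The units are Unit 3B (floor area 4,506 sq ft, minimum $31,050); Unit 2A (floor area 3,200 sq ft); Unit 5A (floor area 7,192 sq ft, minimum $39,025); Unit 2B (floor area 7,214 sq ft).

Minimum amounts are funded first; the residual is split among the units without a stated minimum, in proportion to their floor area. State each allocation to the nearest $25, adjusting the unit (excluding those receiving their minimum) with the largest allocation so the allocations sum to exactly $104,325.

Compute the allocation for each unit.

Fund the minimums — Unit 3B $31,050; Unit 5A $39,025. Remaining pool $34,250.
Remaining pool split over remaining floor area 10,414: Unit 2A 10,524.29 → $10,525; Unit 2B 23,725.71 → $23,725.

Unit 3B: $31,050; Unit 2A: $10,525; Unit 5A: $39,025; Unit 2B: $23,725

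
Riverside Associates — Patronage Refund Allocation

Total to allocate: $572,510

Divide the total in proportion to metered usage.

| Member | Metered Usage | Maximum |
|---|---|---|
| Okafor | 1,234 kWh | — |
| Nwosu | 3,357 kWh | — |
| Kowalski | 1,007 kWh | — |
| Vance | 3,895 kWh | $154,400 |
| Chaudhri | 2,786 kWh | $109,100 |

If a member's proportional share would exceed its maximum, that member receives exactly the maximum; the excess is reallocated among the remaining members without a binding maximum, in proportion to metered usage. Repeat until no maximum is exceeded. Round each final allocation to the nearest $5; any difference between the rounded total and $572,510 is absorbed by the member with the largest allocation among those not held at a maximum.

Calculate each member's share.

Metered usage total: 12,279.
Pro-rata shares before constraints: Okafor 57,535.41; Nwosu 156,520.57; Kowalski 46,951.51; Vance 181,604.89; Chaudhri 129,897.62.
Capped: Vance ($154,400), Chaudhri ($109,100); residual $309,010 reallocated over remaining metered usage 5,598.
Redistributed shares: Okafor 68,116.89 → $68,115; Nwosu 185,306.64 → $185,305; Kowalski 55,586.47 → $55,585.
Rounding difference +$5 applied to Nwosu → $185,310.

Okafor: $68,115 | Nwosu: $185,310 | Kowalski: $55,585 | Vance: $154,400 | Chaudhri: $109,100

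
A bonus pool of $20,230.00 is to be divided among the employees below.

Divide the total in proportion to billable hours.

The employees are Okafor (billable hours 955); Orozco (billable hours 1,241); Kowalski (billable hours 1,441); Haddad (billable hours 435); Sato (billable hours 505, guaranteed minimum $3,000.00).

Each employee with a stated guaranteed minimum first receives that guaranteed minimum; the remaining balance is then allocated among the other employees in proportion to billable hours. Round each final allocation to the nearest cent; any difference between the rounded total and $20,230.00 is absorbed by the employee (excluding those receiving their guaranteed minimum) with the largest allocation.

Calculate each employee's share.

Okafor: $4,040.93; Orozco: $5,251.09; Kowalski: $6,097.35; Haddad: $1,840.63; Sato: $3,000.00

Guaranteed amounts: Sato $3,000.00. Remaining pool $17,230.00.
Remaining pool split over remaining billable hours 4,072: Okafor 4,040.9258 → $4,040.93; Orozco 5,251.0879 → $5,251.09; Kowalski 6,097.3551 → $6,097.36; Haddad 1,840.6311 → $1,840.63.
Rounding difference −$0.01 applied to Kowalski → $6,097.35.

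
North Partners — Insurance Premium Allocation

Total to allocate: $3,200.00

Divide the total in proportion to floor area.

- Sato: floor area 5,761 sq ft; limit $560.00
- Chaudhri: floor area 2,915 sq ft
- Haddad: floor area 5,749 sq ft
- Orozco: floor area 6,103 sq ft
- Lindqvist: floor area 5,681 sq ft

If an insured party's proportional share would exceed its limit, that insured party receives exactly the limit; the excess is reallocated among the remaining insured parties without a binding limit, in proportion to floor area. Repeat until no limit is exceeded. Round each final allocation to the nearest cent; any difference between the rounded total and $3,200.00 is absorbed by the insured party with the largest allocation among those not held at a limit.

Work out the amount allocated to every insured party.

Sato: $560.00 | Chaudhri: $376.35 | Haddad: $742.24 | Orozco: $787.95 | Lindqvist: $733.46

Sum of floor area: 26,209.
Unconstrained shares: Sato 703.3920; Chaudhri 355.9083; Haddad 701.9268; Orozco 745.1486; Lindqvist 693.6243.
Cap binds for Sato ($560.00); residual $2,640.00 reallocated over remaining floor area 20,448.
Shares after redistribution: Chaudhri 376.3498 → $376.35; Haddad 742.2418 → $742.24; Orozco 787.9460 → $787.95; Lindqvist 733.4624 → $733.46.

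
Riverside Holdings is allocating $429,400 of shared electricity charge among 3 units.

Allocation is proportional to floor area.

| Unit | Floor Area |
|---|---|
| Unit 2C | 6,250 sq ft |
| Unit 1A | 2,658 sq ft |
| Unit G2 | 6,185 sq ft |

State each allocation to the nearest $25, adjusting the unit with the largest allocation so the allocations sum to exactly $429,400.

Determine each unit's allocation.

Total floor area = 15,093.
Raw shares: Unit 2C 6,250/15,093 × $429,400 = 177,814.22; Unit 1A 2,658/15,093 × $429,400 = 75,620.83; Unit G2 6,185/15,093 × $429,400 = 175,964.95.
Rounded to nearest $25: Unit 2C $177,825; Unit 1A $75,625; Unit G2 $175,975. Sum = $429,425.
Difference $429,400 − $429,425 = −$25 applied to largest allocation (Unit 2C): Unit 2C becomes $177,800.

Unit 2C: $177,800 · Unit 1A: $75,625 · Unit G2: $175,975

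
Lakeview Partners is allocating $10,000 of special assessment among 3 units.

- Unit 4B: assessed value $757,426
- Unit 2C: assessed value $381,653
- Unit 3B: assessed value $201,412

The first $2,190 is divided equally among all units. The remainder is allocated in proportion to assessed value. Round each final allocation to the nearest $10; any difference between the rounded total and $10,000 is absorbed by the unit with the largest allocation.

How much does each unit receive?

Unit 4B: $5,150 | Unit 2C: $2,950 | Unit 3B: $1,900

Equal tier: $2,190 ÷ 3 = $730 apiece.
Remainder $7,810 by assessed value (total 1,340,491): Unit 4B 4,412.93 → $4,410; Unit 2C 2,223.60 → $2,220; Unit 3B 1,173.47 → $1,170.
Rounding difference +$10 on remainder applied to Unit 4B.
Totals: Unit 4B $730 + $4,420 = $5,150; Unit 2C $730 + $2,220 = $2,950; Unit 3B $730 + $1,170 = $1,900.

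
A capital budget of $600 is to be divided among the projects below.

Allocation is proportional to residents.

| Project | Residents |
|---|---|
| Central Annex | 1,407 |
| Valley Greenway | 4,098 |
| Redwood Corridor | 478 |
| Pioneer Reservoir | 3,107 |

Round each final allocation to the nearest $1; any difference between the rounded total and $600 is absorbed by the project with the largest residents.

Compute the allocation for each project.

Central Annex: $93; Valley Greenway: $270; Redwood Corridor: $32; Pioneer Reservoir: $205

Sum of residents: 1,407 + 4,098 + 478 + 3,107 = 9,090.
Raw shares: Central Annex 92.87; Valley Greenway 270.495; Redwood Corridor 31.55; Pioneer Reservoir 205.08.
After rounding ($1): Central Annex $93; Valley Greenway $270; Redwood Corridor $32; Pioneer Reservoir $205. Sum = $600.
Sum already equals the total — no adjustment.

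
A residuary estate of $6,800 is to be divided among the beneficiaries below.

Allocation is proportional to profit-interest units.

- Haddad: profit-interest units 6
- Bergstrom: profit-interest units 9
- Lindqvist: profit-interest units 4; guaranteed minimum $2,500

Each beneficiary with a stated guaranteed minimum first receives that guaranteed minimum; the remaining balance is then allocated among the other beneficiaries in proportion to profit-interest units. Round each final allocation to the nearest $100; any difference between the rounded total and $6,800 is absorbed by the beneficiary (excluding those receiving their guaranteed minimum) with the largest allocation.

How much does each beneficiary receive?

Haddad: $1,700 | Bergstrom: $2,600 | Lindqvist: $2,500

Guaranteed amounts: Lindqvist $2,500. Residual $4,300.
Residual split over remaining profit-interest units 15: Haddad 1,720.00 → $1,700; Bergstrom 2,580.00 → $2,600.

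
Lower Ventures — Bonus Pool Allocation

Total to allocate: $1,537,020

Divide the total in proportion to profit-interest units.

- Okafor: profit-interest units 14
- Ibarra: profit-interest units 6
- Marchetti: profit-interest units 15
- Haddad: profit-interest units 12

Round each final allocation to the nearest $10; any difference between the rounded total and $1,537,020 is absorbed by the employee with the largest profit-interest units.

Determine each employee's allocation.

Profit-interest units total: 47.
Proportional shares: Okafor 14/47 × $1,537,020 = 457,835.74; Ibarra 6/47 × $1,537,020 = 196,215.32; Marchetti 15/47 × $1,537,020 = 490,538.30; Haddad 12/47 × $1,537,020 = 392,430.64.
Rounded to nearest $10: Okafor $457,840; Ibarra $196,220; Marchetti $490,540; Haddad $392,430. Sum = $1,537,030.
Difference $1,537,020 − $1,537,030 = −$10 applied to largest profit-interest units (Marchetti): Marchetti becomes $490,530.

Okafor: $457,840 | Ibarra: $196,220 | Marchetti: $490,530 | Haddad: $392,430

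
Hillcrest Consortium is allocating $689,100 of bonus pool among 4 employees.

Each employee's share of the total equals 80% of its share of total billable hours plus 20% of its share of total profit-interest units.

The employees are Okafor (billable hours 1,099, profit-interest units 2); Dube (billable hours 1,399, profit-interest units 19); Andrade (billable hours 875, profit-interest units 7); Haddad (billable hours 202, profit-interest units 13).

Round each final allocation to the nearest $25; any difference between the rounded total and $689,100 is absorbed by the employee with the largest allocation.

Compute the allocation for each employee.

Okafor: $176,200; Dube: $279,600; Andrade: $158,450; Haddad: $74,850

Totals — billable hours 3,575, profit-interest units 41.
Blended shares (80% billable hours + 20% profit-interest units): Okafor 0.2557; Dube 0.4057; Andrade 0.2300; Haddad 0.1086.
Proportional shares: Okafor 176,193.34; Dube 279,599.47; Andrade 158,458.92; Haddad 74,848.27.
Rounded to nearest $25: Okafor $176,200; Dube $279,600; Andrade $158,450; Haddad $74,850. Sum = $689,100.
Sum already equals the total — no adjustment.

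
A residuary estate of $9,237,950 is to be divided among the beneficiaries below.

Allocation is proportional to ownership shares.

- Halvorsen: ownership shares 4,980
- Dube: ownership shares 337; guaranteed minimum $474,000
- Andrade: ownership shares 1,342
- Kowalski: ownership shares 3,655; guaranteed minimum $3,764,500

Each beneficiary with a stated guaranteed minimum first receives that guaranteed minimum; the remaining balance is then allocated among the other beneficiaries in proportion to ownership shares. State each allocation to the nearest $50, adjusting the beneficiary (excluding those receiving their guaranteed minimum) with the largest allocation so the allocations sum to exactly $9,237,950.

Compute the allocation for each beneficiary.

Minimums first: Dube $474,000; Kowalski $3,764,500. Balance $4,999,450.
Balance split over remaining ownership shares 6,322: Halvorsen 3,938,193.77 → $3,938,200; Andrade 1,061,256.23 → $1,061,250.

Halvorsen: $3,938,200; Dube: $474,000; Andrade: $1,061,250; Kowalski: $3,764,500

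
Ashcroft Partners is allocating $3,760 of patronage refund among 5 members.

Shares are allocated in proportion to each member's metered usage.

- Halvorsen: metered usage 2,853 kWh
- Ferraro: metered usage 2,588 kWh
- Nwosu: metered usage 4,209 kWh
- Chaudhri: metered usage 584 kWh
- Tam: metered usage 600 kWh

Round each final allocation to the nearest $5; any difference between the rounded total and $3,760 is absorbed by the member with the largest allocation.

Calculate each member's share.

Metered usage total: 10,834.
Raw shares: Halvorsen 2,853/10,834 × $3,760 = 990.15; Ferraro 2,588/10,834 × $3,760 = 898.18; Nwosu 4,209/10,834 × $3,760 = 1,460.76; Chaudhri 584/10,834 × $3,760 = 202.68; Tam 600/10,834 × $3,760 = 208.23.
Rounded to nearest $5: Halvorsen $990; Ferraro $900; Nwosu $1,460; Chaudhri $205; Tam $210. Sum = $3,765.
Difference $3,760 − $3,765 = −$5 applied to largest allocation (Nwosu): Nwosu becomes $1,455.

Halvorsen: $990 · Ferraro: $900 · Nwosu: $1,455 · Chaudhri: $205 · Tam: $210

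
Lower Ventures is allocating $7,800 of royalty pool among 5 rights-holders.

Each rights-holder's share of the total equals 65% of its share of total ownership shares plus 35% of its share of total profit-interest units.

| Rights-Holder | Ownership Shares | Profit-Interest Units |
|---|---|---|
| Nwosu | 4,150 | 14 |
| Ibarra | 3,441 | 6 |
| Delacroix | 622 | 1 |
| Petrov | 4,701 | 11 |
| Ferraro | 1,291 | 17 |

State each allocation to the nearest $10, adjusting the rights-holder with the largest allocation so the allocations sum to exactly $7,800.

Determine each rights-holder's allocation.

Totals — ownership shares 14,205, profit-interest units 49.
Combined weights (65% ownership shares + 35% profit-interest units): Nwosu 0.2899; Ibarra 0.2003; Delacroix 0.0356; Petrov 0.2937; Ferraro 0.1805.
Unrounded shares: Nwosu 2,261.20; Ibarra 1,562.44; Delacroix 277.72; Petrov 2,290.72; Ferraro 1,407.92.
At nearest $10: Nwosu $2,260; Ibarra $1,560; Delacroix $280; Petrov $2,290; Ferraro $1,410. Sum = $7,800.
No rounding difference to absorb.

Nwosu: $2,260; Ibarra: $1,560; Delacroix: $280; Petrov: $2,290; Ferraro: $1,410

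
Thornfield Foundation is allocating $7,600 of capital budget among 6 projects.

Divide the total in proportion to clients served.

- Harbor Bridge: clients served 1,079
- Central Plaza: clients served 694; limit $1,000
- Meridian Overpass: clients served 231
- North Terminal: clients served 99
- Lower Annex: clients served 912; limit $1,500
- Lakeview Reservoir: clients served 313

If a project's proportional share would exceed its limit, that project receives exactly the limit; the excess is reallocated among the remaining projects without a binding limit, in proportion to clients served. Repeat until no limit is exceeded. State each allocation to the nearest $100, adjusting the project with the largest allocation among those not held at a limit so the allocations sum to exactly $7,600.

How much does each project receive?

Total clients served = 3,328.
Proportional shares (ignoring caps): Harbor Bridge 2,464.06; Central Plaza 1,584.86; Meridian Overpass 527.52; North Terminal 226.08; Lower Annex 2,082.69; Lakeview Reservoir 714.78.
Held at cap: Central Plaza ($1,000), Lower Annex ($1,500); balance $5,100 reallocated over remaining clients served 1,722.
Shares after redistribution: Harbor Bridge 3,195.64 → $3,200; Meridian Overpass 684.15 → $700; North Terminal 293.21 → $300; Lakeview Reservoir 927.00 → $900.

Harbor Bridge: $3,200 · Central Plaza: $1,000 · Meridian Overpass: $700 · North Terminal: $300 · Lower Annex: $1,500 · Lakeview Reservoir: $900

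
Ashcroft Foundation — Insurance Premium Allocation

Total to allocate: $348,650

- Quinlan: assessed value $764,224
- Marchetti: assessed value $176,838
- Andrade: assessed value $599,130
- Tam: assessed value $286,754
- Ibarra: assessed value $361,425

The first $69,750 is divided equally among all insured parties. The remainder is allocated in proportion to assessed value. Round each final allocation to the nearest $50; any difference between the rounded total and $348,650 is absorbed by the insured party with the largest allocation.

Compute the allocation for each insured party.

First tranche $69,750 split equally: $13,950 each.
Remainder $278,900 by assessed value (total 2,188,371): Quinlan 97,397.60 → $97,400; Marchetti 22,537.37 → $22,550; Andrade 76,356.96 → $76,350; Tam 36,545.76 → $36,550; Ibarra 46,062.31 → $46,050.
Totals: Quinlan $13,950 + $97,400 = $111,350; Marchetti $13,950 + $22,550 = $36,500; Andrade $13,950 + $76,350 = $90,300; Tam $13,950 + $36,550 = $50,500; Ibarra $13,950 + $46,050 = $60,000.

Quinlan: $111,350 · Marchetti: $36,500 · Andrade: $90,300 · Tam: $50,500 · Ibarra: $60,000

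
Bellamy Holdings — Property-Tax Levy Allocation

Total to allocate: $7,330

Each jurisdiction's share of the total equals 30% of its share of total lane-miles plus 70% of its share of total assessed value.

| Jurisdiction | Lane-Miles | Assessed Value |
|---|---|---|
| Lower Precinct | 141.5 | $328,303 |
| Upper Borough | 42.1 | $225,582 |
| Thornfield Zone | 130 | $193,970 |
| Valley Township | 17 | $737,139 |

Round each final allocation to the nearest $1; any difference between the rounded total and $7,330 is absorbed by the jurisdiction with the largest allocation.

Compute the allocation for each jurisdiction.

Lower Precinct: $2,076 · Upper Borough: $1,059 · Thornfield Zone: $1,535 · Valley Township: $2,660

Lane-miles total 330.6; assessed value total 1,484,994.
Composite weights (30% lane-miles + 70% assessed value): Lower Precinct 0.2832; Upper Borough 0.1445; Thornfield Zone 0.2094; Valley Township 0.3629.
Raw shares: Lower Precinct 2,075.56; Upper Borough 1,059.47; Thornfield Zone 1,534.91; Valley Township 2,660.06.
At nearest $1: Lower Precinct $2,076; Upper Borough $1,059; Thornfield Zone $1,535; Valley Township $2,660. Sum = $7,330.
No rounding difference to absorb.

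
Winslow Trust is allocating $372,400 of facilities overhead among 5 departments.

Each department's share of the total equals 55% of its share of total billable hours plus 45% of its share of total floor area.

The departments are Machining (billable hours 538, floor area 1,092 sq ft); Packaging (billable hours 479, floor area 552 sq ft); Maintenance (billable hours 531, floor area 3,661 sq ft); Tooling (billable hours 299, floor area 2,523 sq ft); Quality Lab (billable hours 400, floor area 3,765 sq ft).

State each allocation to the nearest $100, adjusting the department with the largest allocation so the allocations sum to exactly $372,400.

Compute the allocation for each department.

Billable hours total 2,247; floor area total 11,593.
Combined weights (55% billable hours + 45% floor area): Machining 0.1741; Packaging 0.1387; Maintenance 0.2721; Tooling 0.1711; Quality Lab 0.2441.
Raw shares: Machining 64,825.28; Packaging 51,641.43; Maintenance 101,322.82; Tooling 63,725.30; Quality Lab 90,885.17.
Rounded to nearest $100: Machining $64,800; Packaging $51,600; Maintenance $101,300; Tooling $63,700; Quality Lab $90,900. Sum = $372,300.
Difference $372,400 − $372,300 = +$100 applied to largest allocation (Maintenance): Maintenance becomes $101,400.

Machining: $64,800 · Packaging: $51,600 · Maintenance: $101,400 · Tooling: $63,700 · Quality Lab: $90,900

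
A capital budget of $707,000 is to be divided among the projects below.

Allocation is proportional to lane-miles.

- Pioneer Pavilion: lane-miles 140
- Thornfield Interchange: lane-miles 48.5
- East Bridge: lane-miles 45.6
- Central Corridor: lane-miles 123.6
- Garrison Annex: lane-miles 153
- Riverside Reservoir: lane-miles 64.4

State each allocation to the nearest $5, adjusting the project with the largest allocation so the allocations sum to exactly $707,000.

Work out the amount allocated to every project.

Pioneer Pavilion: $172,110; Thornfield Interchange: $59,625; East Bridge: $56,060; Central Corridor: $151,950; Garrison Annex: $188,085; Riverside Reservoir: $79,170

Total lane-miles = 575.1.
Unrounded shares: Pioneer Pavilion 140/575.1 × $707,000 = 172,109.20; Thornfield Interchange 48.5/575.1 × $707,000 = 59,623.54; East Bridge 45.6/575.1 × $707,000 = 56,058.42; Central Corridor 123.6/575.1 × $707,000 = 151,947.84; Garrison Annex 153/575.1 × $707,000 = 188,090.77; Riverside Reservoir 64.4/575.1 × $707,000 = 79,170.23.
At nearest $5: Pioneer Pavilion $172,110; Thornfield Interchange $59,625; East Bridge $56,060; Central Corridor $151,950; Garrison Annex $188,090; Riverside Reservoir $79,170. Sum = $707,005.
Difference $707,000 − $707,005 = −$5 applied to largest allocation (Garrison Annex): Garrison Annex becomes $188,085.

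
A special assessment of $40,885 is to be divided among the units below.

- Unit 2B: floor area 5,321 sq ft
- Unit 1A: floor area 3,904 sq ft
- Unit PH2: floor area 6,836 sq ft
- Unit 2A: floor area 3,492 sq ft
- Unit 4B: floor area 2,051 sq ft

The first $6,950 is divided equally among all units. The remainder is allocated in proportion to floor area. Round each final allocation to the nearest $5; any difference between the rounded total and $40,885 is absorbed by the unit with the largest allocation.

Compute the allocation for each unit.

First tranche $6,950 split equally: $1,390 each.
Remainder $33,935 by floor area (total 21,604): Unit 2B 8,358.09 → $8,360; Unit 1A 6,132.30 → $6,130; Unit PH2 10,737.81 → $10,740; Unit 2A 5,485.14 → $5,485; Unit 4B 3,221.66 → $3,220.
Totals: Unit 2B $1,390 + $8,360 = $9,750; Unit 1A $1,390 + $6,130 = $7,520; Unit PH2 $1,390 + $10,740 = $12,130; Unit 2A $1,390 + $5,485 = $6,875; Unit 4B $1,390 + $3,220 = $4,610.

Unit 2B: $9,750; Unit 1A: $7,520; Unit PH2: $12,130; Unit 2A: $6,875; Unit 4B: $4,610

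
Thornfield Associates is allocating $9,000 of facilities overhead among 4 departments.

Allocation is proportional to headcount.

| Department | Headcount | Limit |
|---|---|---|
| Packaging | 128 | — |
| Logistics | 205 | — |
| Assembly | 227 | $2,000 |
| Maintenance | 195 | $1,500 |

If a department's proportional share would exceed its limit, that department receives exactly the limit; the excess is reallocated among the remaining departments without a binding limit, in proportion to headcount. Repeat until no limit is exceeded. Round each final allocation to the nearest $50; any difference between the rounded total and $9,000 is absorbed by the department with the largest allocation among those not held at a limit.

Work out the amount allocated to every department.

Sum of headcount: 755.
Proportional shares (ignoring caps): Packaging 1,525.83; Logistics 2,443.71; Assembly 2,705.96; Maintenance 2,324.50.
Held at cap: Assembly ($2,000), Maintenance ($1,500); residual $5,500 reallocated over remaining headcount 333.
Remaining shares: Packaging 2,114.11 → $2,100; Logistics 3,385.89 → $3,400.

Packaging: $2,100 · Logistics: $3,400 · Assembly: $2,000 · Maintenance: $1,500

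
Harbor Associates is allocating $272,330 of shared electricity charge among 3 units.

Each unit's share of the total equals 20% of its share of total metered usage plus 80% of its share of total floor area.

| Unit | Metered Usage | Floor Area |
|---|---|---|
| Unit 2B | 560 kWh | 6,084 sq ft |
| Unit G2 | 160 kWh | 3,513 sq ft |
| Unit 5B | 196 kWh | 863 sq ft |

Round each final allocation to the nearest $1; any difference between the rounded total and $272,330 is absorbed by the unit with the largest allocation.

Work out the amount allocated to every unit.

Unit 2B: $160,017; Unit G2: $82,684; Unit 5B: $29,629

Metered usage total 916; floor area total 10,460.
Composite weights (20% metered usage + 80% floor area): Unit 2B 0.5876; Unit G2 0.3036; Unit 5B 0.1088.
Proportional shares: Unit 2B 160,017.36; Unit G2 82,683.52; Unit 5B 29,629.12.
At nearest $1: Unit 2B $160,017; Unit G2 $82,684; Unit 5B $29,629. Sum = $272,330.
Sum already equals the total — no adjustment.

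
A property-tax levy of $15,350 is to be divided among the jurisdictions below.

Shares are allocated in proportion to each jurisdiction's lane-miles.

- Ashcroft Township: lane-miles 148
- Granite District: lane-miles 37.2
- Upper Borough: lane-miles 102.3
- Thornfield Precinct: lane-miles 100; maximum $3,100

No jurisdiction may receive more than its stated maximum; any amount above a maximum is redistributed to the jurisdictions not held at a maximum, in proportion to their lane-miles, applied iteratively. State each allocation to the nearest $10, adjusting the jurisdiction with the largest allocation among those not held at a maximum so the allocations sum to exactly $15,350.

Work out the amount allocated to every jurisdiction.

Ashcroft Township: $6,300 · Granite District: $1,590 · Upper Borough: $4,360 · Thornfield Precinct: $3,100

Sum of lane-miles: 387.5.
Proportional shares (ignoring caps): Ashcroft Township 5,862.71; Granite District 1,473.60; Upper Borough 4,052.40; Thornfield Precinct 3,961.29.
Held at cap: Thornfield Precinct ($3,100); remaining pool $12,250 reallocated over remaining lane-miles 287.5.
Remaining shares: Ashcroft Township 6,306.09 → $6,310; Granite District 1,585.04 → $1,590; Upper Borough 4,358.87 → $4,360.
Rounding difference −$10 applied to Ashcroft Township → $6,300.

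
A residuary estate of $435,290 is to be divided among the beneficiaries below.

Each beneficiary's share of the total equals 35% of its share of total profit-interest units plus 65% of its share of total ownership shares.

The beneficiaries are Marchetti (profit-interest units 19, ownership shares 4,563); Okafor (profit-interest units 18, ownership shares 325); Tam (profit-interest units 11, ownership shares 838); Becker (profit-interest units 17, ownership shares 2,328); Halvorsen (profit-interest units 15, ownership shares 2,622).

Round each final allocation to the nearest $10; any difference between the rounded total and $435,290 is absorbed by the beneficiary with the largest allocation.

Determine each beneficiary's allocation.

Marchetti: $157,120; Okafor: $42,890; Tam: $43,160; Becker: $94,070; Halvorsen: $98,050

Profit-interest units total 80; ownership shares total 10,676.
Blended shares (35% profit-interest units + 65% ownership shares): Marchetti 0.3609; Okafor 0.0985; Tam 0.0991; Becker 0.2161; Halvorsen 0.2253.
Pro-rata amounts: Marchetti 157,113.45; Okafor 42,892.33; Tam 43,157.25; Becker 94,072.04; Halvorsen 98,054.92.
After rounding ($10): Marchetti $157,110; Okafor $42,890; Tam $43,160; Becker $94,070; Halvorsen $98,050. Sum = $435,280.
Difference $435,290 − $435,280 = +$10 applied to largest allocation (Marchetti): Marchetti becomes $157,120.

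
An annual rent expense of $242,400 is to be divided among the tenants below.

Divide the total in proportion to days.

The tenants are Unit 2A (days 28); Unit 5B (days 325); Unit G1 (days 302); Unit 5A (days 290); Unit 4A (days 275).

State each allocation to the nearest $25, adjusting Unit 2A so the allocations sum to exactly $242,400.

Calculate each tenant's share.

Unit 2A: $5,550; Unit 5B: $64,575; Unit G1: $60,000; Unit 5A: $57,625; Unit 4A: $54,650

Days total: 1,220.
Unrounded shares: Unit 2A 28/1,220 × $242,400 = 5,563.28; Unit 5B 325/1,220 × $242,400 = 64,573.77; Unit G1 302/1,220 × $242,400 = 60,003.93; Unit 5A 290/1,220 × $242,400 = 57,619.67; Unit 4A 275/1,220 × $242,400 = 54,639.34.
After rounding ($25): Unit 2A $5,575; Unit 5B $64,575; Unit G1 $60,000; Unit 5A $57,625; Unit 4A $54,650. Sum = $242,425.
Difference $242,400 − $242,425 = −$25 applied to Unit 2A: Unit 2A becomes $5,550.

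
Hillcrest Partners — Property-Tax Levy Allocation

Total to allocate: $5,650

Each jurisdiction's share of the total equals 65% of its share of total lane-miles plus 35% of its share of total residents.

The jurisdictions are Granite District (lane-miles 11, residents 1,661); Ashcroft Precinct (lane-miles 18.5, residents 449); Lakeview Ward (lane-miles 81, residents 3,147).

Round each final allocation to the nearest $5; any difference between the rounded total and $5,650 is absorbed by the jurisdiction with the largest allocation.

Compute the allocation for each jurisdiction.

Lane-miles total 110.5; residents total 5,257.
Combined weights (65% lane-miles + 35% residents): Granite District 0.1753; Ashcroft Precinct 0.1387; Lakeview Ward 0.6860.
Pro-rata amounts: Granite District 990.40; Ashcroft Precinct 783.75; Lakeview Ward 3,875.85.
At nearest $5: Granite District $990; Ashcroft Precinct $785; Lakeview Ward $3,875. Sum = $5,650.
Sum already equals the total — no adjustment.

Granite District: $990 · Ashcroft Precinct: $785 · Lakeview Ward: $3,875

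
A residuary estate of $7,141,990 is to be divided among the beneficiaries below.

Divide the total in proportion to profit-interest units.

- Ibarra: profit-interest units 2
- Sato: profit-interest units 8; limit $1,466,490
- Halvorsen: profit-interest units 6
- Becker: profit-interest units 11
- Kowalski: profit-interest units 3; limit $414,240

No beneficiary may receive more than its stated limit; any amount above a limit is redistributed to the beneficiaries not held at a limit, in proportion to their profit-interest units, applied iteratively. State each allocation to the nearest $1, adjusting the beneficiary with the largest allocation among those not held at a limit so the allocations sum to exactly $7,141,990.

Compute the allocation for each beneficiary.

Combined profit-interest units = 30.
Unconstrained shares: Ibarra 476,132.67; Sato 1,904,530.67; Halvorsen 1,428,398.00; Becker 2,618,729.67; Kowalski 714,199.00.
Cap binds for Sato ($1,466,490), Kowalski ($414,240); residual $5,261,260 reallocated over remaining profit-interest units 19.
Redistributed shares: Ibarra 553,816.84 → $553,817; Halvorsen 1,661,450.53 → $1,661,451; Becker 3,045,992.63 → $3,045,993.
Rounding difference −$1 applied to Becker → $3,045,992.

Ibarra: $553,817 · Sato: $1,466,490 · Halvorsen: $1,661,451 · Becker: $3,045,992 · Kowalski: $414,240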